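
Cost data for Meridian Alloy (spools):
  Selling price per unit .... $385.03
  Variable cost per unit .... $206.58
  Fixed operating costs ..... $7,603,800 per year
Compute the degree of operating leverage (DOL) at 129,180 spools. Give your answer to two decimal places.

Contribution at this volume is 129,180 × $178.45 = $23,052,171.00.
Subtracting fixed costs: EBIT = $23,052,171.00 − $7,603,800 = $15,448,371.00.
DOL = contribution ÷ EBIT = $23,052,171.00 ÷ $15,448,371.00 = 1.4922.

1.49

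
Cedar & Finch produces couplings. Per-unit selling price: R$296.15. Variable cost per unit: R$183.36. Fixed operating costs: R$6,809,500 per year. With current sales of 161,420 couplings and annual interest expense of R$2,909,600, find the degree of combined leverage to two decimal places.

Contribution at this volume is 161,420 × R$112.79 = R$18,206,561.80.
Subtracting fixed costs: EBIT = R$18,206,561.80 − R$6,809,500 = R$11,397,061.80. Interest = R$2,909,600.00.
DOL = R$18,206,561.80 ÷ R$11,397,061.80 = 1.5975; DFL = R$11,397,061.80 ÷ R$8,487,461.80 = 1.3428.
Combined leverage = 1.5975 × 1.3428 = 2.1451.

2.15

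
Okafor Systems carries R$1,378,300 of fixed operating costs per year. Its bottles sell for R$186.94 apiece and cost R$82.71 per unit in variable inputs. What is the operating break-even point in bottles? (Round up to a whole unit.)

13,224 bottles

Contribution margin per unit = R$186.94 − R$82.71 = R$104.23.
Break-even Q = R$1,378,300 / R$104.23 = 13,223.64 → 13,224 bottles.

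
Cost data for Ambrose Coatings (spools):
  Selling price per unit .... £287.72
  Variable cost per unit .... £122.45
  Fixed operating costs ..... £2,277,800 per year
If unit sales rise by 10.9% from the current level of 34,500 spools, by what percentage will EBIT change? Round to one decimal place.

Total contribution margin = 34,500 × £165.27 = £5,701,815.00.
Operating income = contribution − fixed costs = £5,701,815.00 − £2,277,800 = £3,424,015.00.
So DOL = total CM / EBIT = £5,701,815.00 / £3,424,015.00 = 1.6652.
So EBIT moves 1.6652 × (+10.9%) = +18.2%.

+18.2%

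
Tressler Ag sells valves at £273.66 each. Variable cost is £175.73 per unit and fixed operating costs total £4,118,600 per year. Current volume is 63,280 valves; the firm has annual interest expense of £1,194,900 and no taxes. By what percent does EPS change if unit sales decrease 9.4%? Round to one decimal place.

-65.9%

Total contribution margin = 63,280 × £97.93 = £6,197,010.40.
Subtracting fixed costs: EBIT = £6,197,010.40 − £4,118,600 = £2,078,410.40.
Interest = £1,194,900.00, so EBIT − I = £883,510.40.
Degree of combined leverage = contribution ÷ (EBIT − I) = £6,197,010.40 ÷ £883,510.40 = 7.0141.
%ΔEPS = DCL × %ΔSales = 7.0141 × -9.4% = -65.9%.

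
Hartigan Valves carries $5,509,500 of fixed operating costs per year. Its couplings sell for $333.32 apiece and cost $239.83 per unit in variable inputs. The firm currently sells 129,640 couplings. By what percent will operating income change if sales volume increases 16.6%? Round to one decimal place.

Contribution at this volume is 129,640 × $93.49 = $12,120,043.60.
Subtracting fixed costs: EBIT = $12,120,043.60 − $5,509,500 = $6,610,543.60.
Degree of operating leverage = $12,120,043.60 / $6,610,543.60 = 1.8334.
Operating income changes by 1.8334 × +16.6% = +30.4%.

+30.4%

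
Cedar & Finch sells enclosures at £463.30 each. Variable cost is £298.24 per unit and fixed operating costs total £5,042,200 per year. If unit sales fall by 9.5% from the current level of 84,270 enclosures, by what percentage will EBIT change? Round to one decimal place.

-14.9%

Contribution at this volume is 84,270 × £165.06 = £13,909,606.20.
EBIT = £13,909,606.20 − £5,042,200 = £8,867,406.20.
So DOL = total CM / EBIT = £13,909,606.20 / £8,867,406.20 = 1.5686.
%ΔEBIT = DOL × %ΔSales = 1.5686 × -9.5% = -14.9%.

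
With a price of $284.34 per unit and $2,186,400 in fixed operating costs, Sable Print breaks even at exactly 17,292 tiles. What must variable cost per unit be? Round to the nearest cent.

At break-even, FC = Q × (P − VC), so P − VC = $2,186,400 ÷ 17,292 = $126.4400.
Hence VC = price − CM = $284.34 − $126.4400 = $157.90.

$157.90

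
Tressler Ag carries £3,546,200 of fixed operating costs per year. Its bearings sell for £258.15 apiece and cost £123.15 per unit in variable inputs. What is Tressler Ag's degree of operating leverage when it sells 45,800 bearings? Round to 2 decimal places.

At 45,800 units, contribution = 45,800 × £135.00 = £6,183,000.00.
EBIT = £6,183,000.00 − £3,546,200 = £2,636,800.00.
Degree of operating leverage = £6,183,000.00 / £2,636,800.00 = 2.3449.

2.34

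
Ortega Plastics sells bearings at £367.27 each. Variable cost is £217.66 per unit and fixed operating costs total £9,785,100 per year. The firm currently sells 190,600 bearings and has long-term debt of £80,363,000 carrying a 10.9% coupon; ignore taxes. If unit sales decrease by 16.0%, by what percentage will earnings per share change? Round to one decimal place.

-45.8%

Contribution at this volume is 190,600 × £149.61 = £28,515,666.00.
Operating income = contribution − fixed costs = £28,515,666.00 − £9,785,100 = £18,730,566.00.
Interest = £8,759,567.00, so EBIT − I = £9,970,999.00.
DCL = total CM / (EBIT − I) = £28,515,666.00 / £9,970,999.00 = 2.8599.
EPS therefore changes by 2.8599 × (-16.0%) = -45.8%.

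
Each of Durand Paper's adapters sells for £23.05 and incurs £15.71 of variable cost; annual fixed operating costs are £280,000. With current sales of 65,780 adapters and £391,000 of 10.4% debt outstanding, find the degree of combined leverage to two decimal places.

2.98

At 65,780 units, contribution = 65,780 × £7.34 = £482,825.20.
EBIT = £482,825.20 − £280,000 = £202,825.20. Interest = £40,664.00, so EBIT − I = £162,161.20.
Degree of total leverage = total CM / (EBIT − interest) = £482,825.20 / £162,161.20 = 2.9774.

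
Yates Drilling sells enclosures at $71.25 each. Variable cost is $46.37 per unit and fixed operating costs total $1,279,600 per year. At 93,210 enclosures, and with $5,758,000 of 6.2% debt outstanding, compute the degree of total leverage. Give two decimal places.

3.40

At 93,210 units, contribution = 93,210 × $24.88 = $2,319,064.80.
Subtracting fixed costs: EBIT = $2,319,064.80 − $1,279,600 = $1,039,464.80. Interest = $356,996.00.
DOL = $2,319,064.80 ÷ $1,039,464.80 = 2.2310; DFL = $1,039,464.80 ÷ $682,468.80 = 1.5231.
Combined leverage = 2.2310 × 1.5231 = 3.3980.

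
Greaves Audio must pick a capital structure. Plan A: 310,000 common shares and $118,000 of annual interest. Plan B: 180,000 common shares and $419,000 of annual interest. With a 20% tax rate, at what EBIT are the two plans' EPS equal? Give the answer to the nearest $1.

Set EPS_A = EPS_B: (EBIT − $118,000)(1 − 0.20) ÷ 310,000 = (EBIT − $419,000)(1 − 0.20) ÷ 180,000.
The (1 − t) factor cancels: (EBIT − 118,000) × 180,000 = (EBIT − 419,000) × 310,000.
EBIT × (310,000 − 180,000) = 419,000 × 310,000 − 118,000 × 180,000 = 108,650,000,000, so EBIT = 108,650,000,000 ÷ 130,000 = 835,769.23.

$835,769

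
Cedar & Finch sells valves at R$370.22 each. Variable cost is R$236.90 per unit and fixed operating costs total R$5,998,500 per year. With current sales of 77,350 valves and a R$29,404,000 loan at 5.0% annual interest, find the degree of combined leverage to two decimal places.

Contribution at this volume is 77,350 × R$133.32 = R$10,312,302.00.
Operating income = contribution − fixed costs = R$10,312,302.00 − R$5,998,500 = R$4,313,802.00. Interest = R$1,470,200.00.
DOL = R$10,312,302.00 ÷ R$4,313,802.00 = 2.3905; DFL = R$4,313,802.00 ÷ R$2,843,602.00 = 1.5170.
Combined leverage = 2.3905 × 1.5170 = 3.6264.

3.63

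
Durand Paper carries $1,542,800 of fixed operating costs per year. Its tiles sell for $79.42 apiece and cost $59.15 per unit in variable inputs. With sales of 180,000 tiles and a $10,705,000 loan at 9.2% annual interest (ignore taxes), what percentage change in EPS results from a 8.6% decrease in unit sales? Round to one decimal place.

-28.0%

Contribution at this volume is 180,000 × $20.27 = $3,648,600.00.
EBIT = $3,648,600.00 − $1,542,800 = $2,105,800.00.
After interest of $984,860.00, pre-tax earnings = $1,120,940.00.
DCL = total CM / (EBIT − I) = $3,648,600.00 / $1,120,940.00 = 3.2549.
%ΔEPS = DCL × %ΔSales = 3.2549 × -8.6% = -28.0%.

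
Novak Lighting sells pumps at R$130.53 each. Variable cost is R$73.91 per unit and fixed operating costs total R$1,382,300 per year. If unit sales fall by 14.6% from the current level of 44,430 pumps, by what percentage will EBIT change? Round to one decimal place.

Contribution at this volume is 44,430 × R$56.62 = R$2,515,626.60.
Operating income = contribution − fixed costs = R$2,515,626.60 − R$1,382,300 = R$1,133,326.60.
DOL = contribution ÷ EBIT = R$2,515,626.60 ÷ R$1,133,326.60 = 2.2197.
Operating income changes by 2.2197 × -14.6% = -32.4%.

-32.4%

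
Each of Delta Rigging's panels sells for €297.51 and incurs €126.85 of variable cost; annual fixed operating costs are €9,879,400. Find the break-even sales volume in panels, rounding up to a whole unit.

57,890 panels

Unit CM = price − variable cost = €297.51 − €126.85 = €170.66.
Break-even Q = €9,879,400 / €170.66 = 57,889.37 → 57,890 panels.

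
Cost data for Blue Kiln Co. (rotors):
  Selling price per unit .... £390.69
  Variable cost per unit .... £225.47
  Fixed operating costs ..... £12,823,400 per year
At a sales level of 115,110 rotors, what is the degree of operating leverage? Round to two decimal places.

Total contribution margin = 115,110 × £165.22 = £19,018,474.20.
Subtracting fixed costs: EBIT = £19,018,474.20 − £12,823,400 = £6,195,074.20.
Degree of operating leverage = £19,018,474.20 / £6,195,074.20 = 3.0699.

3.07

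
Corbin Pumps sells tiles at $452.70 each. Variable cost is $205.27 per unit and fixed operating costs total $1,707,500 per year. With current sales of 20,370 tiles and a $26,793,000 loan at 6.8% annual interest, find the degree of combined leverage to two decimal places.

3.34

Total contribution margin = 20,370 × $247.43 = $5,040,149.10.
Operating income = contribution − fixed costs = $5,040,149.10 − $1,707,500 = $3,332,649.10. Interest = $1,821,924.00, so EBIT − I = $1,510,725.10.
DCL = contribution ÷ (EBIT − I) = $5,040,149.10 ÷ $1,510,725.10 = 3.3362.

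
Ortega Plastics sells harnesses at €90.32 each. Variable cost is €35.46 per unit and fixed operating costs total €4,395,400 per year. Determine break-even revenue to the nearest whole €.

€7,236,466

CM per unit = €90.32 − €35.46 = €54.86; CM ratio = €54.86 / €90.32 = 0.6074.
Break-even sales = FC ÷ CM ratio = €4,395,400 × €90.32 / €54.86 = €7,236,466.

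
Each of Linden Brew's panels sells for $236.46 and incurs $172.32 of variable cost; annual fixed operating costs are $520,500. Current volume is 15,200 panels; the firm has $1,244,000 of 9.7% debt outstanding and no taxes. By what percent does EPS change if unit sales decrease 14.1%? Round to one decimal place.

Contribution at this volume is 15,200 × $64.14 = $974,928.00.
Operating income = contribution − fixed costs = $974,928.00 − $520,500 = $454,428.00.
Interest = $120,668.00, so EBIT − I = $333,760.00.
DCL = total CM / (EBIT − I) = $974,928.00 / $333,760.00 = 2.9210.
%ΔEPS = DCL × %ΔSales = 2.9210 × -14.1% = -41.2%.

-41.2%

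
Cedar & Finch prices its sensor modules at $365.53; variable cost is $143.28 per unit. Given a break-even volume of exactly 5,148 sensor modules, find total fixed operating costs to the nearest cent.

Unit CM = price − variable cost = $365.53 − $143.28 = $222.25.
Fixed costs = break-even units × CM = 5,148 × $222.25 = $1,144,143.00.

$1,144,143.00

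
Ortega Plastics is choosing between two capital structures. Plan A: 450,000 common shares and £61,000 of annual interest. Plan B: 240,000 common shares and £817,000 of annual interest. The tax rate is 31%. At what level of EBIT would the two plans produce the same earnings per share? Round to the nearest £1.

At indifference, (EBIT − 61,000)(1 − t)/450,000 = (EBIT − 817,000)(1 − t)/240,000.
Cancelling (1 − t) and cross-multiplying: 240,000·(EBIT − 61,000) = 450,000·(EBIT − 817,000).
Solving, EBIT = (817,000·450,000 − 61,000·240,000) / (450,000 − 240,000) = 353,010,000,000 / 210,000 = 1,681,000.00.

£1,681,000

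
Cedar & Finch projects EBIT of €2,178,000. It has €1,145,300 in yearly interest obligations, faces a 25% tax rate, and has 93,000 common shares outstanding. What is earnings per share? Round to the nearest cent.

€8.33

Interest = €1,145,300.00, so EBT = €2,178,000 − €1,145,300.00 = €1,032,700.00.
Net income = €1,032,700.00 × (1 − 0.25) = €774,525.00.
Per share: €774,525.00 / 93,000 shares = €8.33.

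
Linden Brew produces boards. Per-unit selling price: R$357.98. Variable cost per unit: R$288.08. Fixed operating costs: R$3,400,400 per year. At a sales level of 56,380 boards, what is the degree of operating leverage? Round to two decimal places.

At 56,380 units, contribution = 56,380 × R$69.90 = R$3,940,962.00.
Subtracting fixed costs: EBIT = R$3,940,962.00 − R$3,400,400 = R$540,562.00.
So DOL = total CM / EBIT = R$3,940,962.00 / R$540,562.00 = 7.2905.

7.29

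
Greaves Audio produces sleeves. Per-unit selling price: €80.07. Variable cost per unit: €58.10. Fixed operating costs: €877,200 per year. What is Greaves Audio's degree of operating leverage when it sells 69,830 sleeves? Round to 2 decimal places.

2.34

Contribution at this volume is 69,830 × €21.97 = €1,534,165.10.
Operating income = contribution − fixed costs = €1,534,165.10 − €877,200 = €656,965.10.
DOL = contribution ÷ EBIT = €1,534,165.10 ÷ €656,965.10 = 2.3352.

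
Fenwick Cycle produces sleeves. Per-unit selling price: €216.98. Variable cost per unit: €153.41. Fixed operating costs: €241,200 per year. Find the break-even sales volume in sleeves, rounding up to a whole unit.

Each unit contributes €216.98 − €153.41 = €63.57.
Break-even Q = €241,200 / €63.57 = 3,794.24 → 3,795 sleeves.

3,795 sleeves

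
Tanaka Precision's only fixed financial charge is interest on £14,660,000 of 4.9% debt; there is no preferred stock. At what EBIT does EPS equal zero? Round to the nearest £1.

£718,340

Annual interest = 4.9% × £14,660,000 = £718,340.00.
Without preferred stock the financial break-even is simply EBIT = interest = £718,340.00.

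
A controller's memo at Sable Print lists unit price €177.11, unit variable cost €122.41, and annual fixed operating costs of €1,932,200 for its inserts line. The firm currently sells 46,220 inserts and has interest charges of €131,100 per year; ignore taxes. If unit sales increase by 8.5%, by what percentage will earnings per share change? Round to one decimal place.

At 46,220 units, contribution = 46,220 × €54.70 = €2,528,234.00.
Operating income = contribution − fixed costs = €2,528,234.00 − €1,932,200 = €596,034.00.
After interest of €131,100.00, pre-tax earnings = €464,934.00.
DCL = total CM / (EBIT − I) = €2,528,234.00 / €464,934.00 = 5.4378.
EPS therefore changes by 5.4378 × (+8.5%) = +46.2%.

+46.2%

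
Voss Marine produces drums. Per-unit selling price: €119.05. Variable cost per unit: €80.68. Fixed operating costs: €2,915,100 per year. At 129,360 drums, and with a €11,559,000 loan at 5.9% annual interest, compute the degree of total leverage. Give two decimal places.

Contribution at this volume is 129,360 × €38.37 = €4,963,543.20.
Operating income = contribution − fixed costs = €4,963,543.20 − €2,915,100 = €2,048,443.20. Interest = €681,981.00.
DOL = €4,963,543.20 ÷ €2,048,443.20 = 2.4231; DFL = €2,048,443.20 ÷ €1,366,462.20 = 1.4991.
DCL = DOL × DFL = 2.4231 × 1.4991 = 3.6325.

3.63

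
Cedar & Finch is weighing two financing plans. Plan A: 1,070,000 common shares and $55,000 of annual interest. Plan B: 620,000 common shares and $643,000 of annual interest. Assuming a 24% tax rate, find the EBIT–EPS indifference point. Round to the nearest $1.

$1,453,133

Set EPS_A = EPS_B: (EBIT − $55,000)(1 − 0.24) ÷ 1,070,000 = (EBIT − $643,000)(1 − 0.24) ÷ 620,000.
The (1 − t) factor cancels: (EBIT − 55,000) × 620,000 = (EBIT − 643,000) × 1,070,000.
EBIT × (1,070,000 − 620,000) = 643,000 × 1,070,000 − 55,000 × 620,000 = 653,910,000,000, so EBIT = 653,910,000,000 ÷ 450,000 = 1,453,133.33.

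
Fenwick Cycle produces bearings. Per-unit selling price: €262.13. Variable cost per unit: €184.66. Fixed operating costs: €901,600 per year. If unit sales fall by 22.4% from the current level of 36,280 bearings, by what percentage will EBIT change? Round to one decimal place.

-33.0%

Contribution at this volume is 36,280 × €77.47 = €2,810,611.60.
Subtracting fixed costs: EBIT = €2,810,611.60 − €901,600 = €1,909,011.60.
DOL = contribution ÷ EBIT = €2,810,611.60 ÷ €1,909,011.60 = 1.4723.
Operating income changes by 1.4723 × -22.4% = -33.0%.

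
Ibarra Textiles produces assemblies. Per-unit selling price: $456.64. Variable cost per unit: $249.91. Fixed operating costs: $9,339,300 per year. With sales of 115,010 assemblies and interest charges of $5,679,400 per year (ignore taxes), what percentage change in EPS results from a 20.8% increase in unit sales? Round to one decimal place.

+56.5%

Contribution at this volume is 115,010 × $206.73 = $23,776,017.30.
Subtracting fixed costs: EBIT = $23,776,017.30 − $9,339,300 = $14,436,717.30.
After interest of $5,679,400.00, pre-tax earnings = $8,757,317.30.
DCL = total CM / (EBIT − I) = $23,776,017.30 / $8,757,317.30 = 2.7150.
%ΔEPS = DCL × %ΔSales = 2.7150 × +20.8% = +56.5%.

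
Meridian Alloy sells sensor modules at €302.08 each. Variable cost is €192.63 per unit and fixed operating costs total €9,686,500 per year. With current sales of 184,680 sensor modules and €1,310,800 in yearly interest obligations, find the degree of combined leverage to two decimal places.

Total contribution margin = 184,680 × €109.45 = €20,213,226.00.
EBIT = €20,213,226.00 − €9,686,500 = €10,526,726.00. Interest = €1,310,800.00, so EBIT − I = €9,215,926.00.
Degree of total leverage = total CM / (EBIT − interest) = €20,213,226.00 / €9,215,926.00 = 2.1933.

2.19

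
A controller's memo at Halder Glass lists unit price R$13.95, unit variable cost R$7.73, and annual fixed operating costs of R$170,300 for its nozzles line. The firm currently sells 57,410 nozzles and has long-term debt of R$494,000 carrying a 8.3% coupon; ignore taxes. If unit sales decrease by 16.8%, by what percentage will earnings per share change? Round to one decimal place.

-41.1%

At 57,410 units, contribution = 57,410 × R$6.22 = R$357,090.20.
Subtracting fixed costs: EBIT = R$357,090.20 − R$170,300 = R$186,790.20.
Interest = R$41,002.00, so EBIT − I = R$145,788.20.
DCL = total CM / (EBIT − I) = R$357,090.20 / R$145,788.20 = 2.4494.
%ΔEPS = DCL × %ΔSales = 2.4494 × -16.8% = -41.1%.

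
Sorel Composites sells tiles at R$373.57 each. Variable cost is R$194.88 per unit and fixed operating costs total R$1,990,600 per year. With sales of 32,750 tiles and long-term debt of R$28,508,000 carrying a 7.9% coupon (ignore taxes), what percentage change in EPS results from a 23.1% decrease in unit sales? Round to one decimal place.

-84.0%

Contribution at this volume is 32,750 × R$178.69 = R$5,852,097.50.
Subtracting fixed costs: EBIT = R$5,852,097.50 − R$1,990,600 = R$3,861,497.50.
After interest of R$2,252,132.00, pre-tax earnings = R$1,609,365.50.
DCL = total CM / (EBIT − I) = R$5,852,097.50 / R$1,609,365.50 = 3.6363.
%ΔEPS = DCL × %ΔSales = 3.6363 × -23.1% = -84.0%.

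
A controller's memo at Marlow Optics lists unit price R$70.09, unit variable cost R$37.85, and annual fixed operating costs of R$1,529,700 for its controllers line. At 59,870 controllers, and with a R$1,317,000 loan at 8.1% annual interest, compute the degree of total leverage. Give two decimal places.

Total contribution margin = 59,870 × R$32.24 = R$1,930,208.80.
Operating income = contribution − fixed costs = R$1,930,208.80 − R$1,529,700 = R$400,508.80. Interest = R$106,677.00.
DOL = R$1,930,208.80 ÷ R$400,508.80 = 4.8194; DFL = R$400,508.80 ÷ R$293,831.80 = 1.3631.
Combined leverage = 4.8194 × 1.3631 = 6.5693.

6.57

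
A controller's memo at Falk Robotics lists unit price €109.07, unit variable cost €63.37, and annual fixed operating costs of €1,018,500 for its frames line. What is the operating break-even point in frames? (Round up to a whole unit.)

Each unit contributes €109.07 − €63.37 = €45.70.
Break-even Q = €1,018,500 / €45.70 = 22,286.65 → 22,287 frames.

22,287 frames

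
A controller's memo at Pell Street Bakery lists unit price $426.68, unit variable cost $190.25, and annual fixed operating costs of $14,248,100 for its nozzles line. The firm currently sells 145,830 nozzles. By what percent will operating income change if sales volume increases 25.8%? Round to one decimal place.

Contribution at this volume is 145,830 × $236.43 = $34,478,586.90.
Operating income = contribution − fixed costs = $34,478,586.90 − $14,248,100 = $20,230,486.90.
So DOL = total CM / EBIT = $34,478,586.90 / $20,230,486.90 = 1.7043.
Operating income changes by 1.7043 × +25.8% = +44.0%.

+44.0%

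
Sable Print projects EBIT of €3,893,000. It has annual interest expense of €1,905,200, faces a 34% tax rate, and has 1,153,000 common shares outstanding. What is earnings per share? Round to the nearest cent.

€1.14

Pre-tax income = €3,893,000 − €1,905,200.00 = €1,987,800.00.
After tax at 34%: net income = €1,987,800.00 × 0.66 = €1,311,948.00.
EPS = €1,311,948.00 ÷ 1,153,000 = €1.14.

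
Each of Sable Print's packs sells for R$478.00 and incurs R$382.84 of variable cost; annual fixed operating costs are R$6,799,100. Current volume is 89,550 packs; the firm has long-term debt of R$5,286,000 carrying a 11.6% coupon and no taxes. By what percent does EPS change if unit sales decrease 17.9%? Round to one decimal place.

-137.5%

Contribution at this volume is 89,550 × R$95.16 = R$8,521,578.00.
EBIT = R$8,521,578.00 − R$6,799,100 = R$1,722,478.00.
After interest of R$613,176.00, pre-tax earnings = R$1,109,302.00.
DCL = total CM / (EBIT − I) = R$8,521,578.00 / R$1,109,302.00 = 7.6819.
EPS therefore changes by 7.6819 × (-17.9%) = -137.5%.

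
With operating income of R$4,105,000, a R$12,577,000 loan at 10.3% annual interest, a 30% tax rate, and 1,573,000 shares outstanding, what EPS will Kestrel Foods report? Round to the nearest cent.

Pre-tax income = R$4,105,000 − R$1,295,431.00 = R$2,809,569.00.
Net income = R$2,809,569.00 × (1 − 0.30) = R$1,966,698.30.
EPS = R$1,966,698.30 ÷ 1,573,000 = R$1.25.

R$1.25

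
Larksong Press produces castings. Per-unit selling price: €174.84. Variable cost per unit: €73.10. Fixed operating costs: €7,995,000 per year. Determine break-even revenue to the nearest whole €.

CM per unit = €174.84 − €73.10 = €101.74; CM ratio = €101.74 / €174.84 = 0.5819.
Break-even revenue = fixed costs × price ÷ CM = €7,995,000 × €174.84 ÷ €101.74 = €13,739,393.

€13,739,393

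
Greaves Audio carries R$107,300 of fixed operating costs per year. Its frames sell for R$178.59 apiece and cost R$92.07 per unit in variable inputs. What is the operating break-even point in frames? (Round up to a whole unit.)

Each unit contributes R$178.59 − R$92.07 = R$86.52.
Break-even Q = R$107,300 / R$86.52 = 1,240.18 → 1,241 frames.

1,241 frames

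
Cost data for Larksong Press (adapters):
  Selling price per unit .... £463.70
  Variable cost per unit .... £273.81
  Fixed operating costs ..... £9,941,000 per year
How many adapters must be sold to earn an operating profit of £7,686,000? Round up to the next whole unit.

Contribution margin per unit = £463.70 − £273.81 = £189.89.
Need Q such that Q × £189.89 − £9,941,000 = £7,686,000, i.e. Q = £17,627,000 / £189.89 = 92,827.43 → 92,828.

92,828 adapters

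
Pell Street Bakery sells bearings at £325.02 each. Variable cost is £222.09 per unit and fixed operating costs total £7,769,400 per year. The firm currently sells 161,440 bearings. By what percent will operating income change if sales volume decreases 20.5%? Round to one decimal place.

At 161,440 units, contribution = 161,440 × £102.93 = £16,617,019.20.
EBIT = £16,617,019.20 − £7,769,400 = £8,847,619.20.
DOL = contribution ÷ EBIT = £16,617,019.20 ÷ £8,847,619.20 = 1.8781.
Operating income changes by 1.8781 × -20.5% = -38.5%.

-38.5%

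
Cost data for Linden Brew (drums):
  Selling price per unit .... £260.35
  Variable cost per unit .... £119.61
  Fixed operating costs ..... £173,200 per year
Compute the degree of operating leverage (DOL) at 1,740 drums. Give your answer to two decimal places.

3.42

Total contribution margin = 1,740 × £140.74 = £244,887.60.
EBIT = £244,887.60 − £173,200 = £71,687.60.
So DOL = total CM / EBIT = £244,887.60 / £71,687.60 = 3.4160.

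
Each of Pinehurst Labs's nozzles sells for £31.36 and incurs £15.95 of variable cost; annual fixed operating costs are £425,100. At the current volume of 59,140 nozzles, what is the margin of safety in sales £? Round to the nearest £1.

Each unit contributes £31.36 − £15.95 = £15.41. Break-even units = £425,100 ÷ £15.41 = 27,585.98; break-even revenue = 27,585.98 × £31.36 = £865,096.43.
Actual sales revenue = 59,140 × £31.36 = £1,854,630.40.
Margin of safety = £1,854,630.40 − £865,096.43 = £989,534.

£989,534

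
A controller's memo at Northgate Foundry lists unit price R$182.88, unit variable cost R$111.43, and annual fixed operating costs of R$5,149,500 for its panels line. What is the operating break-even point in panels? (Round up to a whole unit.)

Contribution margin per unit = R$182.88 − R$111.43 = R$71.45.
Units to break even: R$5,149,500 ÷ R$71.45 = 72,071.38, rounded up to 72,072.

72,072 panels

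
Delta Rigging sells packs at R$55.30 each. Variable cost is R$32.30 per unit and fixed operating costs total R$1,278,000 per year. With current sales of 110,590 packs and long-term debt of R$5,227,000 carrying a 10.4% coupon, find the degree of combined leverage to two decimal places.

3.52

Contribution at this volume is 110,590 × R$23.00 = R$2,543,570.00.
Operating income = contribution − fixed costs = R$2,543,570.00 − R$1,278,000 = R$1,265,570.00. Interest = R$543,608.00.
DOL = R$2,543,570.00 ÷ R$1,265,570.00 = 2.0098; DFL = R$1,265,570.00 ÷ R$721,962.00 = 1.7530.
DCL = DOL × DFL = 2.0098 × 1.7530 = 3.5232.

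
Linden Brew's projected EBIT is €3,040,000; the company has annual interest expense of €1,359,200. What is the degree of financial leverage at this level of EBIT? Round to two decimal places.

1.81

Interest = €1,359,200.00.
Degree of financial leverage = EBIT / (EBIT − interest) = €3,040,000 / €1,680,800.00 = 1.8087.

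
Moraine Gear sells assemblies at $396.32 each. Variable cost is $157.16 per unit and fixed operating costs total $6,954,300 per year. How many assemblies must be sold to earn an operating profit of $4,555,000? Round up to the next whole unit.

48,124 assemblies

Contribution margin per unit = $396.32 − $157.16 = $239.16.
Required volume = (fixed costs + target profit) ÷ CM = ($6,954,300 + $4,555,000) ÷ $239.16 = 48,123.85, so 48,124 assemblies.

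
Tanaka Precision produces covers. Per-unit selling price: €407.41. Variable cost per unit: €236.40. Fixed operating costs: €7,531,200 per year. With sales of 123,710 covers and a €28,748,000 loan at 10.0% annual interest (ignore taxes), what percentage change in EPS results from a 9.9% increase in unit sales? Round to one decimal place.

Contribution at this volume is 123,710 × €171.01 = €21,155,647.10.
Subtracting fixed costs: EBIT = €21,155,647.10 − €7,531,200 = €13,624,447.10.
After interest of €2,874,800.00, pre-tax earnings = €10,749,647.10.
DCL = total CM / (EBIT − I) = €21,155,647.10 / €10,749,647.10 = 1.9680.
%ΔEPS = DCL × %ΔSales = 1.9680 × +9.9% = +19.5%.

+19.5%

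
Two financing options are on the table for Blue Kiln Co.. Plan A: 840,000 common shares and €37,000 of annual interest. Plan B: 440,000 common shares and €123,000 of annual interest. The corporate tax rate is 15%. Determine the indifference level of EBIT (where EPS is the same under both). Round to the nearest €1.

Set EPS_A = EPS_B: (EBIT − €37,000)(1 − 0.15) ÷ 840,000 = (EBIT − €123,000)(1 − 0.15) ÷ 440,000.
Cancelling (1 − t) and cross-multiplying: 440,000·(EBIT − 37,000) = 840,000·(EBIT − 123,000).
EBIT × (840,000 − 440,000) = 123,000 × 840,000 − 37,000 × 440,000 = 87,040,000,000, so EBIT = 87,040,000,000 ÷ 400,000 = 217,600.00.

€217,600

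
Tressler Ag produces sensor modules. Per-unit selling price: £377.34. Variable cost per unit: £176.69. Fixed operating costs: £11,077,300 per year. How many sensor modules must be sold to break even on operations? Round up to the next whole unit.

Each unit contributes £377.34 − £176.69 = £200.65.
Break-even Q = £11,077,300 / £200.65 = 55,207.08 → 55,208 sensor modules.

55,208 sensor modules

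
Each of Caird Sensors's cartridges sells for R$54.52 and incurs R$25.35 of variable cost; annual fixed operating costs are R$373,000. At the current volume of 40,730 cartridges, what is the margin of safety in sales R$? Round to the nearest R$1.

R$1,523,446

Unit CM = price − variable cost = R$54.52 − R$25.35 = R$29.17. Break-even units = R$373,000 ÷ R$29.17 = 12,787.11; break-even revenue = 12,787.11 × R$54.52 = R$697,153.24.
Actual sales revenue = 40,730 × R$54.52 = R$2,220,599.60.
Margin of safety = R$2,220,599.60 − R$697,153.24 = R$1,523,446.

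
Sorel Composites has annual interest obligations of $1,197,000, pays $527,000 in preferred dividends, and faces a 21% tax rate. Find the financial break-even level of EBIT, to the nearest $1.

Preferred dividends are paid after tax, so their pre-tax equivalent is $527,000 ÷ (1 − 0.21) = $667,088.61.
EPS = 0 when EBIT covers interest plus the pre-tax preferred burden: $1,197,000 + $667,088.61 = $1,864,088.61.

$1,864,089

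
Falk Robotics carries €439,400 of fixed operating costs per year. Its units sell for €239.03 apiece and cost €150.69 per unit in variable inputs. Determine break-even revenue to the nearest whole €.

€1,188,927

CM per unit = €239.03 − €150.69 = €88.34; CM ratio = €88.34 / €239.03 = 0.3696.
Break-even sales = FC ÷ CM ratio = €439,400 × €239.03 / €88.34 = €1,188,927.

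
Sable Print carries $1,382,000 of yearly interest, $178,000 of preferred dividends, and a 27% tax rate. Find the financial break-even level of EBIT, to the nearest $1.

Preferred dividends are paid after tax, so their pre-tax equivalent is $178,000 ÷ (1 − 0.27) = $243,835.62.
EPS = 0 when EBIT covers interest plus the pre-tax preferred burden: $1,382,000 + $243,835.62 = $1,625,835.62.

$1,625,836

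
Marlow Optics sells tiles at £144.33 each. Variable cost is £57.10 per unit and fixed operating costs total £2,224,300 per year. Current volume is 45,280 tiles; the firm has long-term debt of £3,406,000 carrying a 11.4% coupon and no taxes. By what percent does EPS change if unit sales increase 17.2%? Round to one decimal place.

At 45,280 units, contribution = 45,280 × £87.23 = £3,949,774.40.
EBIT = £3,949,774.40 − £2,224,300 = £1,725,474.40.
After interest of £388,284.00, pre-tax earnings = £1,337,190.40.
Degree of combined leverage = contribution ÷ (EBIT − I) = £3,949,774.40 ÷ £1,337,190.40 = 2.9538.
EPS therefore changes by 2.9538 × (+17.2%) = +50.8%.

+50.8%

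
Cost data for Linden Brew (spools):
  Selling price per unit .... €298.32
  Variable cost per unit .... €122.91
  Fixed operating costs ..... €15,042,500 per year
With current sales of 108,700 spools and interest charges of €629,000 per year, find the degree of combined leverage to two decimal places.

5.62

Contribution at this volume is 108,700 × €175.41 = €19,067,067.00.
EBIT = €19,067,067.00 − €15,042,500 = €4,024,567.00. Interest = €629,000.00.
DOL = €19,067,067.00 ÷ €4,024,567.00 = 4.7377; DFL = €4,024,567.00 ÷ €3,395,567.00 = 1.1852.
DCL = DOL × DFL = 4.7377 × 1.1852 = 5.6151.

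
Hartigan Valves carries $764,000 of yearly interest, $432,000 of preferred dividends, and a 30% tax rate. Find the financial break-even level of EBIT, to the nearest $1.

$1,381,143

Preferred dividends are paid after tax, so their pre-tax equivalent is $432,000 ÷ (1 − 0.30) = $617,142.86.
Financial break-even EBIT = interest + D_p ÷ (1 − t) = $764,000 + $617,142.86 = $1,381,142.86.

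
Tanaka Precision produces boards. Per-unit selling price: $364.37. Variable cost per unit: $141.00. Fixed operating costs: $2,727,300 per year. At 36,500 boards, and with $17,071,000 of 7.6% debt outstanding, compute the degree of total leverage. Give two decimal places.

At 36,500 units, contribution = 36,500 × $223.37 = $8,153,005.00.
Operating income = contribution − fixed costs = $8,153,005.00 − $2,727,300 = $5,425,705.00. Interest = $1,297,396.00, so EBIT − I = $4,128,309.00.
DCL = contribution ÷ (EBIT − I) = $8,153,005.00 ÷ $4,128,309.00 = 1.9749.

1.97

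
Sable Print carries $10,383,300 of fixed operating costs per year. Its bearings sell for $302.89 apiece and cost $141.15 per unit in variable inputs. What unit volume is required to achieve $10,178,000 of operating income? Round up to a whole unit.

127,126 bearings

Each unit contributes $302.89 − $141.15 = $161.74.
Required volume = (fixed costs + target profit) ÷ CM = ($10,383,300 + $10,178,000) ÷ $161.74 = 127,125.63, so 127,126 bearings.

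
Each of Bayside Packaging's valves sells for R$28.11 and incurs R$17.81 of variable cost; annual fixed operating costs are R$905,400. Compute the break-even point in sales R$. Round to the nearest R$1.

R$2,470,951

CM per unit = R$28.11 − R$17.81 = R$10.30; CM ratio = R$10.30 / R$28.11 = 0.3664.
Break-even revenue = fixed costs × price ÷ CM = R$905,400 × R$28.11 ÷ R$10.30 = R$2,470,951.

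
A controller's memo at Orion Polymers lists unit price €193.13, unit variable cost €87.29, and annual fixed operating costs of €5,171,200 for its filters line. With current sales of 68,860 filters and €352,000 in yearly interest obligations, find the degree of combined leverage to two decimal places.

At 68,860 units, contribution = 68,860 × €105.84 = €7,288,142.40.
Subtracting fixed costs: EBIT = €7,288,142.40 − €5,171,200 = €2,116,942.40. Interest = €352,000.00, so EBIT − I = €1,764,942.40.
DCL = contribution ÷ (EBIT − I) = €7,288,142.40 ÷ €1,764,942.40 = 4.1294.

4.13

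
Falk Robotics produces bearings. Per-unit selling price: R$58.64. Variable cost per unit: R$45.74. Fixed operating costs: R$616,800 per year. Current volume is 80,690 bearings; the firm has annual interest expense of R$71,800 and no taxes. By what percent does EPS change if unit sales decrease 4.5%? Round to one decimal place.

Total contribution margin = 80,690 × R$12.90 = R$1,040,901.00.
Operating income = contribution − fixed costs = R$1,040,901.00 − R$616,800 = R$424,101.00.
Interest = R$71,800.00, so EBIT − I = R$352,301.00.
Degree of combined leverage = contribution ÷ (EBIT − I) = R$1,040,901.00 ÷ R$352,301.00 = 2.9546.
EPS therefore changes by 2.9546 × (-4.5%) = -13.3%.

-13.3%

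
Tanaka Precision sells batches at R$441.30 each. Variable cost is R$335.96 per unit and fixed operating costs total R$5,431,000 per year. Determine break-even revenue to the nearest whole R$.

Contribution margin per unit = R$441.30 − R$335.96 = R$105.34, a CM ratio of R$105.34 ÷ R$441.30 = 0.2387.
Break-even revenue = fixed costs × price ÷ CM = R$5,431,000 × R$441.30 ÷ R$105.34 = R$22,752,044.

R$22,752,044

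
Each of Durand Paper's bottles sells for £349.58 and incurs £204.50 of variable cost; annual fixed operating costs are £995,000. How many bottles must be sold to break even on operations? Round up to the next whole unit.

Unit CM = price − variable cost = £349.58 − £204.50 = £145.08.
Break-even volume = fixed costs ÷ CM per unit = £995,000 ÷ £145.08 = 6,858.29, so 6,859 bottles.

6,859 bottles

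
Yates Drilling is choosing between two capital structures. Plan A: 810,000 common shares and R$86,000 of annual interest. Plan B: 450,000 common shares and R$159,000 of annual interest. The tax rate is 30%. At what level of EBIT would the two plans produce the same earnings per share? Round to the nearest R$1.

R$250,250

At indifference, (EBIT − 86,000)(1 − t)/810,000 = (EBIT − 159,000)(1 − t)/450,000.
The (1 − t) factor cancels: (EBIT − 86,000) × 450,000 = (EBIT − 159,000) × 810,000.
Solving, EBIT = (159,000·810,000 − 86,000·450,000) / (810,000 − 450,000) = 90,090,000,000 / 360,000 = 250,250.00.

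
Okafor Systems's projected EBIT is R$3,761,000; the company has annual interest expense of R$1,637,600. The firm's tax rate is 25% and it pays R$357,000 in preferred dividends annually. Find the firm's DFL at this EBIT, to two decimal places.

Annual interest charges come to R$1,637,600.00.
Preferred dividends grossed up pre-tax: R$357,000 / (1 − 0.25) = R$476,000.00.
DFL = EBIT ÷ [EBIT − I − D_p/(1−t)] = R$3,761,000 ÷ [R$3,761,000 − R$1,637,600.00 − R$476,000.00] = R$3,761,000 ÷ R$1,647,400.00 = 2.2830.

2.28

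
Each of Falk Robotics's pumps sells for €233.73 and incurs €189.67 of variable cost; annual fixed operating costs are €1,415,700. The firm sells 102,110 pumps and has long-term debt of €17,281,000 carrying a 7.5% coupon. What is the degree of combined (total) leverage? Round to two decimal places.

Contribution at this volume is 102,110 × €44.06 = €4,498,966.60.
Operating income = contribution − fixed costs = €4,498,966.60 − €1,415,700 = €3,083,266.60. Interest = €1,296,075.00, so EBIT − I = €1,787,191.60.
Degree of total leverage = total CM / (EBIT − interest) = €4,498,966.60 / €1,787,191.60 = 2.5173.

2.52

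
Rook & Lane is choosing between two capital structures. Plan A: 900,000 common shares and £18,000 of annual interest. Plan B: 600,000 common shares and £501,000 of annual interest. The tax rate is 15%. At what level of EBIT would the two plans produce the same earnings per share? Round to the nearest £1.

£1,467,000

Set EPS_A = EPS_B: (EBIT − £18,000)(1 − 0.15) ÷ 900,000 = (EBIT − £501,000)(1 − 0.15) ÷ 600,000.
Cancelling (1 − t) and cross-multiplying: 600,000·(EBIT − 18,000) = 900,000·(EBIT − 501,000).
EBIT × (900,000 − 600,000) = 501,000 × 900,000 − 18,000 × 600,000 = 440,100,000,000, so EBIT = 440,100,000,000 ÷ 300,000 = 1,467,000.00.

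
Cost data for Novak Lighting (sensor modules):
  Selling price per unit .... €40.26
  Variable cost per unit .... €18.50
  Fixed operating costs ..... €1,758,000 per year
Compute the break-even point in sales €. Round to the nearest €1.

€3,252,623

Contribution margin per unit = €40.26 − €18.50 = €21.76, a CM ratio of €21.76 ÷ €40.26 = 0.5405.
Break-even revenue = fixed costs × price ÷ CM = €1,758,000 × €40.26 ÷ €21.76 = €3,252,623.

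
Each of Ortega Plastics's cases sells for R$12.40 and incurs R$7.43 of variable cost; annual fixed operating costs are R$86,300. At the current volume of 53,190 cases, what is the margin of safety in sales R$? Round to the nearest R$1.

Contribution margin per unit = R$12.40 − R$7.43 = R$4.97. Break-even units = R$86,300 ÷ R$4.97 = 17,364.19; break-even revenue = 17,364.19 × R$12.40 = R$215,315.90.
Current sales = 53,190 × R$12.40 = R$659,556.00.
Margin of safety = R$659,556.00 − R$215,315.90 = R$444,240.

R$444,240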